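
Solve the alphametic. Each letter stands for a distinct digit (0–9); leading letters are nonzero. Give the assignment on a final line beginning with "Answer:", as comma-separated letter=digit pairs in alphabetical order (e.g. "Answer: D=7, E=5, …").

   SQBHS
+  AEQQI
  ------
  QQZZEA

Step 1. [Q] Q is the leading digit of a 6-digit sum of two 5-digit numbers; the final carry is exactly 1. So Q=1.
Step 2. [col 1: S + I ≡ A (mod 10)] S=4 is one option consistent with column 1 (S + I ≡ A (mod 10), carry-in 0) — take it ⇒ S=4.
Step 3. [col 1: S + I ≡ A (mod 10)] I=2 is one option consistent with column 1 (S + I ≡ A (mod 10), carry-in 0) — take it ⇒ I=2.
Step 4. [col 1: S + I ≡ A (mod 10)] from column 1 (S=4, I=2, carry-in 0, digits 1,2,4 already taken and all letters distinct): A must equal 6 ⇒ A=6.
Step 5. [col 2: H + Q ≡ E (mod 10)] no forcing yet in column 2 (carry-in 0); E=8 is free and consistent — try it, so E=8.
Step 6. [col 2: H + Q ≡ E (mod 10)] column 2 reads H+Q+carry(0)=E with Q=1, E=8; with digits 1,2,4,6,8 already taken and all letters distinct, the only value for H is 7, so H=7.
Step 7. [col 3: B + Q ≡ Z (mod 10)] column 3 reads B+Q+carry(0)=Z with Q=1; with digits 1,2,4,6,7,8 already taken and all letters distinct, the only value for Z is 0, so Z=0.
Step 8. [col 3: B + Q ≡ Z (mod 10)] column 3: given Q=1, Z=0, carry-in 0, and digits 0,1,2,4,6,7,8 already taken and all letters distinct, B+Q≡Z (mod 10) forces B=9. So B=9.

Answer: A=6, B=9, E=8, H=7, I=2, Q=1, S=4, Z=0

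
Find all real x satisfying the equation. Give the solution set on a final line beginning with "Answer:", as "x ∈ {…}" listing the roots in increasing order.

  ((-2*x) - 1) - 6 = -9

Step 1. [((-2*x) - 1) - 6 = -9] peel the -6: add 6 from each side ⇒ sub: (-2*x) - 1 = -3.
Step 2. [(-2*x) - 1 = -3] peel the -1: add 1 from each side. So sub: -2*x = -2.
Step 3. [-2*x = -2] divide by the outer -2, so div: x = 1.

Answer: x ∈ {1}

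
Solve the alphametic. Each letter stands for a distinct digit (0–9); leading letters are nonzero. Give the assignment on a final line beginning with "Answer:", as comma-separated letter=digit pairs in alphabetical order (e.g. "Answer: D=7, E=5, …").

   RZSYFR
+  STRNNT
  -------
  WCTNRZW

Step 1. [col 1: R + T ≡ W (mod 10)] several values work for W in column 1 (R + T ≡ W (mod 10), carry-in 0); try W=1. So W=1.
Step 2. [col 1: R + T ≡ W (mod 10)] no forcing yet in column 1 (carry-in 0); R=7 is free and consistent — try it. So R=7.
Step 3. [col 1: R + T ≡ W (mod 10)] in column 1 we have R+T≡W with carry-in 0; given R=7, W=1 and digits 1,7 already taken and all letters distinct, that pins T to 4, so T=4.
Step 4. [col 2: F + N ≡ Z (mod 10)] no forcing yet in column 2 (carry-in 1); N=5 is free and consistent — try it ⇒ N=5.
Step 5. [col 2: F + N ≡ Z (mod 10)] several values work for Z in column 2 (F + N ≡ Z (mod 10), carry-in 1); try Z=9 ⇒ Z=9.
Step 6. [col 2: F + N ≡ Z (mod 10)] from column 2 (N=5, Z=9, carry-in 1, digits 1,4,5,7,9 already taken and all letters distinct): F must equal 3. So F=3.
Step 7. [col 3: Y + N ≡ R (mod 10)] from column 3 (N=5, R=7, carry-in 0, digits 1,3,4,5,7,9 already taken and all letters distinct): Y must equal 2, so Y=2.
Step 8. [col 4: S + R ≡ N (mod 10)] column 4: given R=7, N=5, carry-in 0, and digits 1,2,3,4,5,7,9 already taken and all letters distinct, S+R≡N (mod 10) forces S=8 ⇒ S=8.
Step 9. [col 6: R + S ≡ C (mod 10)] column 6 reads R+S+carry(1)=C with R=7, S=8; with digits 1,2,3,4,5,7,8,9 already taken and all letters distinct, the only value for C is 6, so C=6.

Answer: C=6, F=3, N=5, R=7, S=8, T=4, W=1, Y=2, Z=9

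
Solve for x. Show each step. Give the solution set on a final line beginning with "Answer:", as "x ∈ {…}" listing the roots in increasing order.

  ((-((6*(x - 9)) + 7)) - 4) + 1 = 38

Step 1. [((-((6*(x - 9)) + 7)) - 4) + 1 = 38] peel the +1: subtract 1 from each side, so sub: (-((6*(x - 9)) + 7)) - 4 = 37.
Step 2. [(-((6*(x - 9)) + 7)) - 4 = 37] 4 comes off first (add 4). So sub: -((6*(x - 9)) + 7) = 41.
Step 3. [-((6*(x - 9)) + 7) = 41] leading − — multiply by −1, so neg: (6*(x - 9)) + 7 = -41.
Step 4. [(6*(x - 9)) + 7 = -41] the outer +7 inverts by subtracting 7, so sub: 6*(x - 9) = -48.
Step 5. [6*(x - 9) = -48] divide by the outer 6. So div: x - 9 = -8.
Step 6. [x - 9 = -8] the outer -9 inverts by adding 9, so sub: x = 1.

Answer: x ∈ {1}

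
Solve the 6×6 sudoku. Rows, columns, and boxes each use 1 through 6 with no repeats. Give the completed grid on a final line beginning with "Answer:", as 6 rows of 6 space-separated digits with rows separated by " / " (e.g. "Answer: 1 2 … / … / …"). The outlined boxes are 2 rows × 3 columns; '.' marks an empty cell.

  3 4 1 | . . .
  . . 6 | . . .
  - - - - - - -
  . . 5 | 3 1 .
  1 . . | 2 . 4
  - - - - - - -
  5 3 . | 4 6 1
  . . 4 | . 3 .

Step 1. [r2c1∈{2}] only 2 remains possible at r2c1, so r2c1=2.
Step 2. [r6c6∈{2,5}] in box 6, 2 fits only at r6c6 ⇒ r6c6=2.
Step 3. [r3c6∈{6}] only 6 remains possible at r3c6, so r3c6=6.
Step 4. [r1c6∈{5}] r1c6's peers cover all but 5. So r1c6=5.
Step 5. [r6c2∈{1,6}] in row 6, 1 fits only at r6c2. So r6c2=1.
Step 6. [r4c5∈{5}] nothing but 5 survives at r4c5. So r4c5=5.
Step 7. [r6c4∈{5}] r6c4 has the single candidate 5 ⇒ r6c4=5.
Step 8. [r3c1∈{4}] r3c1's peers cover all but 4. So r3c1=4.
Step 9. [r4c3∈{3}] r4c3 has the single candidate 3, so r4c3=3.
Step 10. [r6c1∈{6}] nothing but 6 survives at r6c1 ⇒ r6c1=6.
Step 11. [r2c4∈{1}] only 1 remains possible at r2c4 ⇒ r2c4=1.
Step 12. [r2c6∈{3}] r2c6's peers cover all but 3, so r2c6=3.
Step 13. [r1c5∈{2}] r1c5 has the single candidate 2 ⇒ r1c5=2.
Step 14. [r1c4∈{6}] nothing but 6 survives at r1c4. So r1c4=6.
Step 15. [r4c2∈{6}] nothing but 6 survives at r4c2, so r4c2=6.
Step 16. [r3c2∈{2}] r3c2's peers cover all but 2, so r3c2=2.
Step 17. [r2c2∈{5}] only 5 remains possible at r2c2. So r2c2=5.
Step 18. [r2c5∈{4}] r2c5 has the single candidate 4 ⇒ r2c5=4.
Step 19. [r5c3∈{2}] r5c3 has the single candidate 2, so r5c3=2.

Answer: 3 4 1 6 2 5 / 2 5 6 1 4 3 / 4 2 5 3 1 6 / 1 6 3 2 5 4 / 5 3 2 4 6 1 / 6 1 4 5 3 2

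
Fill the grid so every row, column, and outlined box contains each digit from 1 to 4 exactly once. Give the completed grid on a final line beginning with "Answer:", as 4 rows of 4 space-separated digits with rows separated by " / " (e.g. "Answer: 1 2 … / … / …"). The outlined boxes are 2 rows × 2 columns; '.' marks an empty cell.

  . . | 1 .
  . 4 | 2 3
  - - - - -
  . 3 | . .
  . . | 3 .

Step 1. [r4c2∈{1,2}] col 2 places 1 nowhere but r4c2 ⇒ r4c2=1.
Step 2. [r3c3∈{4}] nothing but 4 survives at r3c3 ⇒ r3c3=4.
Step 3. [r3c1∈{2}] only 2 remains possible at r3c1, so r3c1=2.
Step 4. [r1c2∈{2}] only 2 remains possible at r1c2. So r1c2=2.
Step 5. [r1c4∈{4}] r1c4 has the single candidate 4 ⇒ r1c4=4.
Step 6. [r4c1∈{4}] nothing but 4 survives at r4c1. So r4c1=4.
Step 7. [r4c4∈{2}] r4c4 is down to just 2. So r4c4=2.
Step 8. [r2c1∈{1}] r2c1 is down to just 1, so r2c1=1.
Step 9. [r3c4∈{1}] nothing but 1 survives at r3c4, so r3c4=1.
Step 10. [r1c1∈{3}] only 3 remains possible at r1c1, so r1c1=3.

Answer: 3 2 1 4 / 1 4 2 3 / 2 3 4 1 / 4 1 3 2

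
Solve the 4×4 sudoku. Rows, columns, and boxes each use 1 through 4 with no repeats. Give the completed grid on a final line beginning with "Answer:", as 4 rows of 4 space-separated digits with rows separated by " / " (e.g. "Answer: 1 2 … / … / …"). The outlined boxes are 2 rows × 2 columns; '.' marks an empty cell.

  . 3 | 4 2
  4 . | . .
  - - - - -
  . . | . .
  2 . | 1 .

Step 1. [r4c4∈{3,4}] across row 4, 3 lands solely at r4c4, so r4c4=3.
Step 2. [r1c1∈{1}] r1c1's peers cover all but 1 ⇒ r1c1=1.
Step 3. [r3c2∈{1,4}] 1 has one home in row 3: r3c2 ⇒ r3c2=1.
Step 4. [r3c3∈{2}] nothing but 2 survives at r3c3 ⇒ r3c3=2.
Step 5. [r3c4∈{4}] nothing but 4 survives at r3c4 ⇒ r3c4=4.
Step 6. [r2c3∈{3}] r2c3 has the single candidate 3. So r2c3=3.
Step 7. [r3c1∈{3}] nothing but 3 survives at r3c1 ⇒ r3c1=3.
Step 8. [r2c4∈{1}] only 1 remains possible at r2c4. So r2c4=1.
Step 9. [r4c2∈{4}] only 4 remains possible at r4c2. So r4c2=4.
Step 10. [r2c2∈{2}] nothing but 2 survives at r2c2 ⇒ r2c2=2.

Answer: 1 3 4 2 / 4 2 3 1 / 3 1 2 4 / 2 4 1 3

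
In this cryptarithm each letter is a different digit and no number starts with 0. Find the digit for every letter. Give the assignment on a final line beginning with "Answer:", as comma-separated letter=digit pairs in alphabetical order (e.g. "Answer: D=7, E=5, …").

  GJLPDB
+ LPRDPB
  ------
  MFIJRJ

Step 1. [col 1: B + B ≡ J (mod 10)] column 1 (B + B ≡ J (mod 10), carry-in 0) doesn't pin B yet; pick B=8 and continue ⇒ B=8.
Step 2. [col 1: B + B ≡ J (mod 10)] column 1: given B=8, carry-in 0, and digits 8 already taken and all letters distinct, B+B≡J (mod 10) forces J=6 ⇒ J=6.
Step 3. [col 2: D + P ≡ R (mod 10)] several values work for R in column 2 (D + P ≡ R (mod 10), carry-in 1); try R=7 ⇒ R=7.
Step 4. [col 2: D + P ≡ R (mod 10)] P=4 is one option consistent with column 2 (D + P ≡ R (mod 10), carry-in 1) — take it ⇒ P=4.
Step 5. [col 2: D + P ≡ R (mod 10)] column 2 reads D+P+carry(1)=R with P=4, R=7; with digits 4,6,7,8 already taken and all letters distinct, the only value for D is 2 ⇒ D=2.
Step 6. [col 4: L + R ≡ I (mod 10)] from column 4 (R=7, carry-in 0, digits 2,4,6,7,8 already taken and all letters distinct): L must equal 3. So L=3.
Step 7. [col 4: L + R ≡ I (mod 10)] column 4: given L=3, R=7, carry-in 0, and digits 2,3,4,6,7,8 already taken and all letters distinct, L+R≡I (mod 10) forces I=0, so I=0.
Step 8. [col 5: J + P ≡ F (mod 10)] in column 5 we have J+P≡F with carry-in 1; given J=6, P=4 and digits 0,2,3,4,6,7,8 already taken and all letters distinct, that pins F to 1. So F=1.
Step 9. [col 6: G + L ≡ M (mod 10)] in column 6 we have G+L≡M with carry-in 1; given L=3 and digits 0,1,2,3,4,6,7,8 already taken and all letters distinct, that pins G to 5. So G=5.
Step 10. [col 6: G + L ≡ M (mod 10)] column 6: given G=5, L=3, carry-in 1, and digits 0,1,2,3,4,5,6,7,8 already taken and all letters distinct, G+L≡M (mod 10) forces M=9. So M=9.

Answer: B=8, D=2, F=1, G=5, I=0, J=6, L=3, M=9, P=4, R=7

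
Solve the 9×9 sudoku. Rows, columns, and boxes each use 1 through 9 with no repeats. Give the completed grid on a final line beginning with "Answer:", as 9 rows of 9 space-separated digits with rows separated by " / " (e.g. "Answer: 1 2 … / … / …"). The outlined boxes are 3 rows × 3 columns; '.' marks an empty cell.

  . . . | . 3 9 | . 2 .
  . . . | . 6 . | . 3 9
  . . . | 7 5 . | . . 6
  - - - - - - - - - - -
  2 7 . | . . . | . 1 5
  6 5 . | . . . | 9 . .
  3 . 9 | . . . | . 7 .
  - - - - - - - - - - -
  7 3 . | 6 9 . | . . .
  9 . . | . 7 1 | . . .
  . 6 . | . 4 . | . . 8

Step 1. [r4c5∈{8}] r4c5's peers cover all but 8 ⇒ r4c5=8.
Step 2. [r4c3∈{4}] nothing but 4 survives at r4c3. So r4c3=4.
Step 3. [r8c2∈{2,4,8}] box 7 places 4 nowhere but r8c2, so r8c2=4.
Step 4. [r9c7∈{1,2,3,5,7}] row 9 places 7 nowhere but r9c7, so r9c7=7.
Step 5. [r2c3∈{1,2,5,7,8}] 7 has one home in row 2: r2c3, so r2c3=7.
Step 6. [r3c2∈{1,2,8,9}] r3c2 is the only open cell in row 3 admitting 9 ⇒ r3c2=9.
Step 7. [r2c2∈{1,2,8}] across col 2, 2 lands solely at r2c2. So r2c2=2.
Step 8. [r3c6∈{2,4,8}] r3c6 is the only open cell in row 3 admitting 2, so r3c6=2.
Step 9. [r1c3∈{1,5,6,8}] across row 1, 6 lands solely at r1c3 ⇒ r1c3=6.
Step 10. [r3c3∈{1,3,8}] in row 3, 3 fits only at r3c3. So r3c3=3.
Step 11. [r8c8∈{5,6}] r8c8 is the only open cell in col 8 admitting 6. So r8c8=6.
Step 12. [r5c6∈{3,4,7}] in row 5, 7 fits only at r5c6. So r5c6=7.
Step 13. [r1c9∈{1,4,7}] across row 1, 7 lands solely at r1c9, so r1c9=7.
Step 14. [r7c9∈{1,2,4}] 1 has one home in col 9: r7c9. So r7c9=1.
Step 15. [r9c1∈{1,5}] within box 1, every 5-candidate lies in col 1 ⇒ r9c1≠5.
Step 16. [r9c1∈{1}] r9c1 is down to just 1. So r9c1=1.
Step 17. [r5c3∈{1,8}] in col 3, 1 fits only at r5c3, so r5c3=1.
Step 18. [r3c7∈{1,4,8}] r3c7 is the only open cell in row 3 admitting 1. So r3c7=1.
Step 19. [r2c4∈{1,4,8}] row 2 places 1 nowhere but r2c4. So r2c4=1.
Step 20. [r5c5∈{2}] r5c5 is down to just 2, so r5c5=2.
Step 21. [r5c8∈{4,8}] row 5 places 8 nowhere but r5c8, so r5c8=8.
Step 22. [r3c1∈{4,8}] across row 3, 8 lands solely at r3c1, so r3c1=8.
Step 23. [r3c8∈{4}] r3c8 has the single candidate 4. So r3c8=4.
Step 24. [r7c8∈{5}] nothing but 5 survives at r7c8 ⇒ r7c8=5.
Step 25. [r7c6∈{8}] r7c6 has the single candidate 8 ⇒ r7c6=8.
Step 26. [r2c6∈{4}] nothing but 4 survives at r2c6 ⇒ r2c6=4.
Step 27. [r7c3∈{2}] nothing but 2 survives at r7c3 ⇒ r7c3=2.
Step 28. [r9c4∈{2,3,5}] 2 has one home in row 9: r9c4 ⇒ r9c4=2.
Step 29. [r9c6∈{3,5}] row 9 places 3 nowhere but r9c6. So r9c6=3.
Step 30. [r4c6∈{6}] r4c6's peers cover all but 6 ⇒ r4c6=6.
Step 31. [r4c7∈{3}] r4c7 has the single candidate 3. So r4c7=3.
Step 32. [r5c9∈{4}] r5c9's peers cover all but 4, so r5c9=4.
Step 33. [r6c9∈{2}] r6c9's peers cover all but 2 ⇒ r6c9=2.
Step 34. [r2c7∈{5,8}] in row 2, 8 fits only at r2c7, so r2c7=8.
Step 35. [r8c4∈{5}] r8c4's peers cover all but 5 ⇒ r8c4=5.
Step 36. [r2c1∈{5}] r2c1 has the single candidate 5. So r2c1=5.
Step 37. [r6c5∈{1}] nothing but 1 survives at r6c5. So r6c5=1.
Step 38. [r1c4∈{8}] r1c4 is down to just 8 ⇒ r1c4=8.
Step 39. [r6c7∈{6}] r6c7 has the single candidate 6, so r6c7=6.
Step 40. [r9c8∈{9}] r9c8 has the single candidate 9, so r9c8=9.
Step 41. [r8c3∈{8}] r8c3 has the single candidate 8. So r8c3=8.
Step 42. [r4c4∈{9}] only 9 remains possible at r4c4, so r4c4=9.
Step 43. [r6c2∈{8}] r6c2's peers cover all but 8, so r6c2=8.
Step 44. [r1c1∈{4}] r1c1 is down to just 4 ⇒ r1c1=4.
Step 45. [r1c7∈{5}] only 5 remains possible at r1c7 ⇒ r1c7=5.
Step 46. [r1c2∈{1}] r1c2 is down to just 1 ⇒ r1c2=1.
Step 47. [r6c4∈{4}] r6c4 is down to just 4, so r6c4=4.
Step 48. [r6c6∈{5}] r6c6 has the single candidate 5, so r6c6=5.
Step 49. [r8c7∈{2}] only 2 remains possible at r8c7, so r8c7=2.
Step 50. [r8c9∈{3}] r8c9 has the single candidate 3. So r8c9=3.
Step 51. [r9c3∈{5}] r9c3 has the single candidate 5, so r9c3=5.
Step 52. [r5c4∈{3}] r5c4's peers cover all but 3 ⇒ r5c4=3.
Step 53. [r7c7∈{4}] r7c7's peers cover all but 4 ⇒ r7c7=4.

Answer: 4 1 6 8 3 9 5 2 7 / 5 2 7 1 6 4 8 3 9 / 8 9 3 7 5 2 1 4 6 / 2 7 4 9 8 6 3 1 5 / 6 5 1 3 2 7 9 8 4 / 3 8 9 4 1 5 6 7 2 / 7 3 2 6 9 8 4 5 1 / 9 4 8 5 7 1 2 6 3 / 1 6 5 2 4 3 7 9 8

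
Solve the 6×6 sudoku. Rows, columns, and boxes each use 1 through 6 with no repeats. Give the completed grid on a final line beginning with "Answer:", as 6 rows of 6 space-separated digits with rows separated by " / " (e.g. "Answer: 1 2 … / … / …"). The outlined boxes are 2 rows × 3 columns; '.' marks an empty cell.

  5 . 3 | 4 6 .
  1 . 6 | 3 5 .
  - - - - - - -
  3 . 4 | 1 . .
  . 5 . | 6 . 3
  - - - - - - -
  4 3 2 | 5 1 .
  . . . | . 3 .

Step 1. [r2c6∈{2}] r2c6 has the single candidate 2. So r2c6=2.
Step 2. [r3c5∈{2}] only 2 remains possible at r3c5 ⇒ r3c5=2.
Step 3. [r6c2∈{1,6}] in col 2, 1 fits only at r6c2, so r6c2=1.
Step 4. [r6c6∈{4,6}] r6c6 is the only open cell in row 6 admitting 4. So r6c6=4.
Step 5. [r3c6∈{5}] r3c6's peers cover all but 5 ⇒ r3c6=5.
Step 6. [r6c3∈{5}] r6c3's peers cover all but 5. So r6c3=5.
Step 7. [r5c6∈{6}] r5c6 is down to just 6, so r5c6=6.
Step 8. [r4c5∈{4}] r4c5 is down to just 4, so r4c5=4.
Step 9. [r4c1∈{2}] r4c1 has the single candidate 2, so r4c1=2.
Step 10. [r6c4∈{2}] r6c4 has the single candidate 2 ⇒ r6c4=2.
Step 11. [r1c2∈{2}] only 2 remains possible at r1c2 ⇒ r1c2=2.
Step 12. [r4c3∈{1}] r4c3 is down to just 1 ⇒ r4c3=1.
Step 13. [r1c6∈{1}] r1c6 is down to just 1 ⇒ r1c6=1.
Step 14. [r6c1∈{6}] r6c1's peers cover all but 6, so r6c1=6.
Step 15. [r3c2∈{6}] only 6 remains possible at r3c2 ⇒ r3c2=6.
Step 16. [r2c2∈{4}] r2c2 is down to just 4. So r2c2=4.

Answer: 5 2 3 4 6 1 / 1 4 6 3 5 2 / 3 6 4 1 2 5 / 2 5 1 6 4 3 / 4 3 2 5 1 6 / 6 1 5 2 3 4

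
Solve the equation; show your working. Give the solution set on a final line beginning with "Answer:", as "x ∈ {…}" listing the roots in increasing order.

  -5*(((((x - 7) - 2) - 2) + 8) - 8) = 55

Step 1. [-5*(((((x - 7) - 2) - 2) + 8) - 8) = 55] -5 out front; divide by -5, so div: ((((x - 7) - 2) - 2) + 8) - 8 = -11.
Step 2. [((((x - 7) - 2) - 2) + 8) - 8 = -11] peel the -8: add 8 from each side, so sub: (((x - 7) - 2) - 2) + 8 = -3.
Step 3. [(((x - 7) - 2) - 2) + 8 = -3] 8 comes off first (subtract 8), so sub: ((x - 7) - 2) - 2 = -11.
Step 4. [((x - 7) - 2) - 2 = -11] add 2: x sits inside (… - 2), so sub: (x - 7) - 2 = -9.
Step 5. [(x - 7) - 2 = -9] peel the -2: add 2 from each side ⇒ sub: x - 7 = -7.
Step 6. [x - 7 = -7] add 7: x sits inside (… - 7), so sub: x = 0.

Answer: x ∈ {0}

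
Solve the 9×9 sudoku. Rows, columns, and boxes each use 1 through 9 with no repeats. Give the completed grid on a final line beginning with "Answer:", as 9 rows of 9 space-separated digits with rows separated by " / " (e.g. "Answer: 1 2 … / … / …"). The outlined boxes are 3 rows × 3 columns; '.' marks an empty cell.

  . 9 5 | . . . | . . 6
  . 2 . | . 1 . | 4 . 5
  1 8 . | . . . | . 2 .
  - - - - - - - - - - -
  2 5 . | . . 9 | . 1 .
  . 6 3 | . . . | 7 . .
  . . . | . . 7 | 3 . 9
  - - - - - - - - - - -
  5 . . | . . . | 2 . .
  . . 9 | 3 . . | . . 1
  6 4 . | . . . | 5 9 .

Step 1. [r9c3∈{1,2,7,8}] 2 has one home in col 3: r9c3. So r9c3=2.
Step 2. [r2c4∈{6,7,8,9}] in row 2, 9 fits only at r2c4. So r2c4=9.
Step 3. [r9c9∈{3,7,8}] in row 9, 3 fits only at r9c9 ⇒ r9c9=3.
Step 4. [r3c9∈{7}] r3c9 is down to just 7, so r3c9=7.
Step 5. [r8c2∈{7}] r8c2 has the single candidate 7, so r8c2=7.
Step 6. [r8c1∈{8}] only 8 remains possible at r8c1, so r8c1=8.
Step 7. [r6c1∈{4}] r6c1's peers cover all but 4 ⇒ r6c1=4.
Step 8. [r8c7∈{6}] nothing but 6 survives at r8c7, so r8c7=6.
Step 9. [r4c7∈{8}] r4c7 has the single candidate 8 ⇒ r4c7=8.
Step 10. [r8c8∈{4}] r8c8 has the single candidate 4 ⇒ r8c8=4.
Step 11. [r7c9∈{8}] r7c9 is down to just 8. So r7c9=8.
Step 12. [r7c3∈{1}] r7c3's peers cover all but 1 ⇒ r7c3=1.
Step 13. [r3c3∈{4,6}] r3c3 is the only open cell in col 3 admitting 4, so r3c3=4.
Step 14. [r5c9∈{2,4}] col 9 places 2 nowhere but r5c9, so r5c9=2.
Step 15. [r5c8∈{5}] nothing but 5 survives at r5c8 ⇒ r5c8=5.
Step 16. [r4c5∈{3,4,6}] r4c5 is the only open cell in row 4 admitting 3. So r4c5=3.
Step 17. [r4c4∈{4,6}] 6 has one home in row 4: r4c4, so r4c4=6.
Step 18. [r3c6∈{3,5,6}] r3c6 is the only open cell in row 3 admitting 3. So r3c6=3.
Step 19. [r7c5∈{4,6,7,9}] across row 7, 9 lands solely at r7c5. So r7c5=9.
Step 20. [r8c6∈{2,5}] in col 6, 5 fits only at r8c6. So r8c6=5.
Step 21. [r1c6∈{2,4,8}] 2 has one home in col 6: r1c6, so r1c6=2.
Step 22. [r6c4∈{1,2,5,8}] r6c4 is the only open cell in col 4 admitting 2, so r6c4=2.
Step 23. [r3c5∈{5,6}] r3c5 is the only open cell in row 3 admitting 6. So r3c5=6.
Step 24. [r2c6∈{8}] r2c6 is down to just 8. So r2c6=8.
Step 25. [r2c8∈{3}] only 3 remains possible at r2c8 ⇒ r2c8=3.
Step 26. [r2c1∈{7}] r2c1 is down to just 7, so r2c1=7.
Step 27. [r9c6∈{1}] r9c6 is down to just 1. So r9c6=1.
Step 28. [r5c6∈{4}] r5c6's peers cover all but 4. So r5c6=4.
Step 29. [r5c5∈{8}] r5c5's peers cover all but 8, so r5c5=8.
Step 30. [r9c5∈{7}] r9c5's peers cover all but 7. So r9c5=7.
Step 31. [r7c4∈{4}] only 4 remains possible at r7c4 ⇒ r7c4=4.
Step 32. [r1c4∈{7}] r1c4 has the single candidate 7, so r1c4=7.
Step 33. [r3c4∈{5}] r3c4's peers cover all but 5. So r3c4=5.
Step 34. [r6c3∈{8}] r6c3 is down to just 8 ⇒ r6c3=8.
Step 35. [r6c8∈{6}] nothing but 6 survives at r6c8 ⇒ r6c8=6.
Step 36. [r7c2∈{3}] only 3 remains possible at r7c2, so r7c2=3.
Step 37. [r4c9∈{4}] only 4 remains possible at r4c9 ⇒ r4c9=4.
Step 38. [r1c7∈{1}] r1c7 is down to just 1 ⇒ r1c7=1.
Step 39. [r3c7∈{9}] r3c7 is down to just 9 ⇒ r3c7=9.
Step 40. [r5c1∈{9}] r5c1 is down to just 9 ⇒ r5c1=9.
Step 41. [r2c3∈{6}] r2c3 has the single candidate 6. So r2c3=6.
Step 42. [r1c5∈{4}] r1c5's peers cover all but 4 ⇒ r1c5=4.
Step 43. [r5c4∈{1}] r5c4's peers cover all but 1. So r5c4=1.
Step 44. [r6c2∈{1}] r6c2 is down to just 1. So r6c2=1.
Step 45. [r9c4∈{8}] nothing but 8 survives at r9c4 ⇒ r9c4=8.
Step 46. [r1c1∈{3}] r1c1 is down to just 3 ⇒ r1c1=3.
Step 47. [r7c8∈{7}] only 7 remains possible at r7c8. So r7c8=7.
Step 48. [r4c3∈{7}] only 7 remains possible at r4c3, so r4c3=7.
Step 49. [r1c8∈{8}] only 8 remains possible at r1c8 ⇒ r1c8=8.
Step 50. [r8c5∈{2}] r8c5 has the single candidate 2 ⇒ r8c5=2.
Step 51. [r6c5∈{5}] nothing but 5 survives at r6c5 ⇒ r6c5=5.
Step 52. [r7c6∈{6}] nothing but 6 survives at r7c6. So r7c6=6.

Answer: 3 9 5 7 4 2 1 8 6 / 7 2 6 9 1 8 4 3 5 / 1 8 4 5 6 3 9 2 7 / 2 5 7 6 3 9 8 1 4 / 9 6 3 1 8 4 7 5 2 / 4 1 8 2 5 7 3 6 9 / 5 3 1 4 9 6 2 7 8 / 8 7 9 3 2 5 6 4 1 / 6 4 2 8 7 1 5 9 3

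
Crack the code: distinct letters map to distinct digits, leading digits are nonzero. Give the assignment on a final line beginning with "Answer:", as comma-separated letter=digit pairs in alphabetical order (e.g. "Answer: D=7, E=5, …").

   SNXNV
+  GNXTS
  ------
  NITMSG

Step 1. [col 1: V + S ≡ G (mod 10)] no forcing yet in column 1 (carry-in 0); G=6 is free and consistent — try it. So G=6.
Step 2. [col 1: V + S ≡ G (mod 10)] column 1 (V + S ≡ G (mod 10), carry-in 0) doesn't pin S yet; pick S=4 and continue, so S=4.
Step 3. [N] the sum has 6 digits but both addends have 5; that extra leading digit N is the final carry, namely 1. So N=1.
Step 4. [col 1: V + S ≡ G (mod 10)] column 1 reads V+S+carry(0)=G with S=4, G=6; with digits 1,4,6 already taken and all letters distinct, the only value for V is 2, so V=2.
Step 5. [col 2: N + T ≡ S (mod 10)] in column 2 we have N+T≡S with carry-in 0; given N=1, S=4 and digits 1,2,4,6 already taken and all letters distinct, that pins T to 3 ⇒ T=3.
Step 6. [col 3: X + X ≡ M (mod 10)] several values work for X in column 3 (X + X ≡ M (mod 10), carry-in 0); try X=9, so X=9.
Step 7. [col 3: X + X ≡ M (mod 10)] column 3: given X=9, carry-in 0, and digits 1,2,3,4,6,9 already taken and all letters distinct, X+X≡M (mod 10) forces M=8 ⇒ M=8.
Step 8. [col 5: S + G ≡ I (mod 10)] from column 5 (S=4, G=6, carry-in 0, digits 1,2,3,4,6,8,9 already taken and all letters distinct): I must equal 0. So I=0.

Answer: G=6, I=0, M=8, N=1, S=4, T=3, V=2, X=9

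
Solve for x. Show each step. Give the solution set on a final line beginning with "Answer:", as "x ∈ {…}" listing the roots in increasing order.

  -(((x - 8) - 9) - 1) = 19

Step 1. [-(((x - 8) - 9) - 1) = 19] leading − — multiply by −1 ⇒ neg: ((x - 8) - 9) - 1 = -19.
Step 2. [((x - 8) - 9) - 1 = -19] -1 is outermost — add 1 both sides ⇒ sub: (x - 8) - 9 = -18.
Step 3. [(x - 8) - 9 = -18] peel the -9: add 9 from each side, so sub: x - 8 = -9.
Step 4. [x - 8 = -9] 8 comes off first (add 8). So sub: x = -1.

Answer: x ∈ {-1}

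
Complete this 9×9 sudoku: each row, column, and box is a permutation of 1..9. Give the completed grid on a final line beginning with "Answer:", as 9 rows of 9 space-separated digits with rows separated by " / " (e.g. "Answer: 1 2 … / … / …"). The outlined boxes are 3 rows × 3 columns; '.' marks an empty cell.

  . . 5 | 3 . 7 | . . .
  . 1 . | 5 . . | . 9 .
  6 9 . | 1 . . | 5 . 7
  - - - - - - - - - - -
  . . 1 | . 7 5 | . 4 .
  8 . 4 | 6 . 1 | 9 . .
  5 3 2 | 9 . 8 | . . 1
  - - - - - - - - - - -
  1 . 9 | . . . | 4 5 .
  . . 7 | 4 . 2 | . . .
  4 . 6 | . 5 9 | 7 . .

Step 1. [r9c8∈{1,2,3,8}] row 9 places 1 nowhere but r9c8 ⇒ r9c8=1.
Step 2. [r9c9∈{2,3,8}] across row 9, 3 lands solely at r9c9. So r9c9=3.
Step 3. [r7c9∈{2,6,8}] across box 9, 2 lands solely at r7c9 ⇒ r7c9=2.
Step 4. [r6c7∈{6}] r6c7 is down to just 6, so r6c7=6.
Step 5. [r8c7∈{8}] only 8 remains possible at r8c7, so r8c7=8.
Step 6. [r1c1∈{2}] nothing but 2 survives at r1c1 ⇒ r1c1=2.
Step 7. [r5c5∈{2,3}] r5c5 is the only open cell in box 5 admitting 3, so r5c5=3.
Step 8. [r3c8∈{2,3,8}] 3 has one home in col 8: r3c8. So r3c8=3.
Step 9. [r1c8∈{6,8}] in col 8, 8 fits only at r1c8 ⇒ r1c8=8.
Step 10. [r3c6∈{4}] only 4 remains possible at r3c6. So r3c6=4.
Step 11. [r2c6∈{6}] r2c6 is down to just 6. So r2c6=6.
Step 12. [r7c2∈{8}] nothing but 8 survives at r7c2. So r7c2=8.
Step 13. [r3c5∈{2,8}] across row 3, 2 lands solely at r3c5, so r3c5=2.
Step 14. [r8c8∈{6}] r8c8 has the single candidate 6 ⇒ r8c8=6.
Step 15. [r5c8∈{2,7}] across row 5, 2 lands solely at r5c8, so r5c8=2.
Step 16. [r2c3∈{3,8}] 3 has one home in col 3: r2c3, so r2c3=3.
Step 17. [r1c9∈{4,6}] r1c9 is the only open cell in row 1 admitting 6. So r1c9=6.
Step 18. [r5c2∈{7}] r5c2's peers cover all but 7. So r5c2=7.
Step 19. [r4c9∈{8}] r4c9 is down to just 8, so r4c9=8.
Step 20. [r7c5∈{6}] nothing but 6 survives at r7c5. So r7c5=6.
Step 21. [r4c1∈{9}] r4c1's peers cover all but 9 ⇒ r4c1=9.
Step 22. [r7c4∈{7}] only 7 remains possible at r7c4. So r7c4=7.
Step 23. [r6c5∈{4}] r6c5's peers cover all but 4 ⇒ r6c5=4.
Step 24. [r1c2∈{4}] only 4 remains possible at r1c2 ⇒ r1c2=4.
Step 25. [r4c7∈{3}] nothing but 3 survives at r4c7, so r4c7=3.
Step 26. [r2c1∈{7}] r2c1 has the single candidate 7, so r2c1=7.
Step 27. [r1c5∈{9}] nothing but 9 survives at r1c5 ⇒ r1c5=9.
Step 28. [r1c7∈{1}] r1c7 is down to just 1, so r1c7=1.
Step 29. [r8c5∈{1}] only 1 remains possible at r8c5, so r8c5=1.
Step 30. [r7c6∈{3}] r7c6 is down to just 3. So r7c6=3.
Step 31. [r4c2∈{6}] r4c2 is down to just 6, so r4c2=6.
Step 32. [r3c3∈{8}] r3c3 has the single candidate 8 ⇒ r3c3=8.
Step 33. [r8c1∈{3}] r8c1 has the single candidate 3, so r8c1=3.
Step 34. [r2c5∈{8}] r2c5's peers cover all but 8 ⇒ r2c5=8.
Step 35. [r9c4∈{8}] r9c4 is down to just 8, so r9c4=8.
Step 36. [r6c8∈{7}] r6c8 has the single candidate 7. So r6c8=7.
Step 37. [r8c2∈{5}] nothing but 5 survives at r8c2 ⇒ r8c2=5.
Step 38. [r9c2∈{2}] r9c2's peers cover all but 2 ⇒ r9c2=2.
Step 39. [r5c9∈{5}] r5c9 is down to just 5 ⇒ r5c9=5.
Step 40. [r4c4∈{2}] r4c4 has the single candidate 2 ⇒ r4c4=2.
Step 41. [r2c7∈{2}] only 2 remains possible at r2c7, so r2c7=2.
Step 42. [r8c9∈{9}] nothing but 9 survives at r8c9 ⇒ r8c9=9.
Step 43. [r2c9∈{4}] nothing but 4 survives at r2c9 ⇒ r2c9=4.

Answer: 2 4 5 3 9 7 1 8 6 / 7 1 3 5 8 6 2 9 4 / 6 9 8 1 2 4 5 3 7 / 9 6 1 2 7 5 3 4 8 / 8 7 4 6 3 1 9 2 5 / 5 3 2 9 4 8 6 7 1 / 1 8 9 7 6 3 4 5 2 / 3 5 7 4 1 2 8 6 9 / 4 2 6 8 5 9 7 1 3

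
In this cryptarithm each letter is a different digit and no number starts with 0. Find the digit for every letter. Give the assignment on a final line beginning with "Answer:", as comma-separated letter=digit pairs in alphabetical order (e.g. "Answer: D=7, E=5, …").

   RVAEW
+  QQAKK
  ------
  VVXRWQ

Step 1. [col 1: W + K ≡ Q (mod 10)] several values work for Q in column 1 (W + K ≡ Q (mod 10), carry-in 0); try Q=3 ⇒ Q=3.
Step 2. [col 1: W + K ≡ Q (mod 10)] no forcing yet in column 1 (carry-in 0); K=6 is free and consistent — try it, so K=6.
Step 3. [V] V is the leading digit of a 6-digit sum of two 5-digit numbers; the final carry is exactly 1. So V=1.
Step 4. [col 1: W + K ≡ Q (mod 10)] column 1 reads W+K+carry(0)=Q with K=6, Q=3; with digits 1,3,6 already taken and all letters distinct, the only value for W is 7. So W=7.
Step 5. [col 2: E + K ≡ W (mod 10)] in column 2 we have E+K≡W with carry-in 1; given K=6, W=7 and digits 1,3,6,7 already taken and all letters distinct, that pins E to 0, so E=0.
Step 6. [col 3: A + A ≡ R (mod 10)] no forcing yet in column 3 (carry-in 0); A=9 is free and consistent — try it ⇒ A=9.
Step 7. [col 3: A + A ≡ R (mod 10)] in column 3 we have A+A≡R with carry-in 0; given A=9 and digits 0,1,3,6,7,9 already taken and all letters distinct, that pins R to 8. So R=8.
Step 8. [col 4: V + Q ≡ X (mod 10)] column 4: given V=1, Q=3, carry-in 1, and digits 0,1,3,6,7,8,9 already taken and all letters distinct, V+Q≡X (mod 10) forces X=5, so X=5.

Answer: A=9, E=0, K=6, Q=3, R=8, V=1, W=7, X=5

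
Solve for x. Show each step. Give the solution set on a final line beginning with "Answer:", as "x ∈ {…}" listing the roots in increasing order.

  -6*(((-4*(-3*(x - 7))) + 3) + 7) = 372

Step 1. [-6*(((-4*(-3*(x - 7))) + 3) + 7) = 372] divide by the outer -6. So div: ((-4*(-3*(x - 7))) + 3) + 7 = -62.
Step 2. [((-4*(-3*(x - 7))) + 3) + 7 = -62] the outer +7 inverts by subtracting 7, so sub: (-4*(-3*(x - 7))) + 3 = -69.
Step 3. [(-4*(-3*(x - 7))) + 3 = -69] +3 is outermost — subtract 3 both sides. So sub: -4*(-3*(x - 7)) = -72.
Step 4. [-4*(-3*(x - 7)) = -72] -4·(inner) — divide through by -4, so div: -3*(x - 7) = 18.
Step 5. [-3*(x - 7) = 18] leading coefficient -3: divide by -3 ⇒ div: x - 7 = -6.
Step 6. [x - 7 = -6] add 7: x sits inside (… - 7) ⇒ sub: x = 1.

Answer: x ∈ {1}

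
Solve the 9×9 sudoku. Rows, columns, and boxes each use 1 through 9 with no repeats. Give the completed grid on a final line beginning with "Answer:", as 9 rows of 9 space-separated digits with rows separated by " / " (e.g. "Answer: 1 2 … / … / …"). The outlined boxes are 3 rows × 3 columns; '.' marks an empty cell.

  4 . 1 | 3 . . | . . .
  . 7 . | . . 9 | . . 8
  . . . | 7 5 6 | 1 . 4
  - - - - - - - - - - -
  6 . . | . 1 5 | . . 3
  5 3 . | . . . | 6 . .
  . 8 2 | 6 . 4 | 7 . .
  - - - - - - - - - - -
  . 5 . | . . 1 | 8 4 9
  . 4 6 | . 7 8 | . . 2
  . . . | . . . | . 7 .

Step 1. [r4c2∈{9}] r4c2 has the single candidate 9. So r4c2=9.
Step 2. [r7c4∈{2}] nothing but 2 survives at r7c4, so r7c4=2.
Step 3. [r1c6∈{2}] r1c6 is down to just 2 ⇒ r1c6=2.
Step 4. [r2c8∈{2,3,5,6}] row 2 places 6 nowhere but r2c8. So r2c8=6.
Step 5. [r9c6∈{3}] r9c6 is down to just 3, so r9c6=3.
Step 6. [r9c7∈{5}] r9c7 is down to just 5. So r9c7=5.
Step 7. [r6c1∈{1}] r6c1 has the single candidate 1, so r6c1=1.
Step 8. [r3c2∈{2}] r3c2's peers cover all but 2. So r3c2=2.
Step 9. [r2c1∈{3}] r2c1 is down to just 3. So r2c1=3.
Step 10. [r8c1∈{9}] only 9 remains possible at r8c1. So r8c1=9.
Step 11. [r4c4∈{8}] r4c4's peers cover all but 8, so r4c4=8.
Step 12. [r5c4∈{9}] r5c4 has the single candidate 9 ⇒ r5c4=9.
Step 13. [r6c8∈{5,9}] in row 6, 9 fits only at r6c8. So r6c8=9.
Step 14. [r4c3∈{4,7}] across row 4, 7 lands solely at r4c3 ⇒ r4c3=7.
Step 15. [r8c8∈{1,3}] across row 8, 1 lands solely at r8c8, so r8c8=1.
Step 16. [r9c3∈{8}] r9c3 has the single candidate 8. So r9c3=8.
Step 17. [r9c5∈{4,6,9}] r9c5 is the only open cell in row 9 admitting 9. So r9c5=9.
Step 18. [r4c8∈{2}] r4c8 is down to just 2, so r4c8=2.
Step 19. [r1c8∈{5}] r1c8 has the single candidate 5. So r1c8=5.
Step 20. [r2c5∈{4}] r2c5's peers cover all but 4 ⇒ r2c5=4.
Step 21. [r5c8∈{8}] r5c8 is down to just 8, so r5c8=8.
Step 22. [r1c7∈{9}] only 9 remains possible at r1c7 ⇒ r1c7=9.
Step 23. [r5c9∈{1}] only 1 remains possible at r5c9, so r5c9=1.
Step 24. [r2c4∈{1}] nothing but 1 survives at r2c4 ⇒ r2c4=1.
Step 25. [r7c5∈{6}] nothing but 6 survives at r7c5 ⇒ r7c5=6.
Step 26. [r5c3∈{4}] only 4 remains possible at r5c3, so r5c3=4.
Step 27. [r1c5∈{8}] r1c5 is down to just 8, so r1c5=8.
Step 28. [r3c8∈{3}] r3c8 has the single candidate 3. So r3c8=3.
Step 29. [r7c3∈{3}] r7c3 has the single candidate 3. So r7c3=3.
Step 30. [r2c3∈{5}] r2c3 is down to just 5. So r2c3=5.
Step 31. [r1c2∈{6}] r1c2 is down to just 6. So r1c2=6.
Step 32. [r1c9∈{7}] r1c9's peers cover all but 7. So r1c9=7.
Step 33. [r9c1∈{2}] r9c1's peers cover all but 2 ⇒ r9c1=2.
Step 34. [r6c9∈{5}] r6c9 is down to just 5. So r6c9=5.
Step 35. [r5c6∈{7}] nothing but 7 survives at r5c6, so r5c6=7.
Step 36. [r5c5∈{2}] nothing but 2 survives at r5c5 ⇒ r5c5=2.
Step 37. [r8c4∈{5}] r8c4 has the single candidate 5. So r8c4=5.
Step 38. [r9c2∈{1}] r9c2's peers cover all but 1, so r9c2=1.
Step 39. [r9c4∈{4}] r9c4 has the single candidate 4, so r9c4=4.
Step 40. [r8c7∈{3}] r8c7's peers cover all but 3 ⇒ r8c7=3.
Step 41. [r6c5∈{3}] r6c5 has the single candidate 3. So r6c5=3.
Step 42. [r4c7∈{4}] r4c7's peers cover all but 4, so r4c7=4.
Step 43. [r3c3∈{9}] r3c3 is down to just 9. So r3c3=9.
Step 44. [r3c1∈{8}] r3c1's peers cover all but 8 ⇒ r3c1=8.
Step 45. [r7c1∈{7}] only 7 remains possible at r7c1. So r7c1=7.
Step 46. [r2c7∈{2}] r2c7 has the single candidate 2 ⇒ r2c7=2.
Step 47. [r9c9∈{6}] r9c9 has the single candidate 6. So r9c9=6.

Answer: 4 6 1 3 8 2 9 5 7 / 3 7 5 1 4 9 2 6 8 / 8 2 9 7 5 6 1 3 4 / 6 9 7 8 1 5 4 2 3 / 5 3 4 9 2 7 6 8 1 / 1 8 2 6 3 4 7 9 5 / 7 5 3 2 6 1 8 4 9 / 9 4 6 5 7 8 3 1 2 / 2 1 8 4 9 3 5 7 6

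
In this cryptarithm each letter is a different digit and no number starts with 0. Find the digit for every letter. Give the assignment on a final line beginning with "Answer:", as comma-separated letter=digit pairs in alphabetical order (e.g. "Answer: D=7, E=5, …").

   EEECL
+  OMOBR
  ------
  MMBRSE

Step 1. [col 1: L + R ≡ E (mod 10)] no forcing yet in column 1 (carry-in 0); L=4 is free and consistent — try it. So L=4.
Step 2. [M] M is the leading digit of a 6-digit sum of two 5-digit numbers; the final carry is exactly 1, so M=1.
Step 3. [col 1: L + R ≡ E (mod 10)] several values work for E in column 1 (L + R ≡ E (mod 10), carry-in 0); try E=6. So E=6.
Step 4. [col 1: L + R ≡ E (mod 10)] column 1 reads L+R+carry(0)=E with L=4, E=6; with digits 1,4,6 already taken and all letters distinct, the only value for R is 2 ⇒ R=2.
Step 5. [col 2: C + B ≡ S (mod 10)] several values work for S in column 2 (C + B ≡ S (mod 10), carry-in 0); try S=7. So S=7.
Step 6. [col 2: C + B ≡ S (mod 10)] several values work for C in column 2 (C + B ≡ S (mod 10), carry-in 0); try C=9 ⇒ C=9.
Step 7. [col 2: C + B ≡ S (mod 10)] in column 2 we have C+B≡S with carry-in 0; given C=9, S=7 and digits 1,2,4,6,7,9 already taken and all letters distinct, that pins B to 8, so B=8.
Step 8. [col 3: E + O ≡ R (mod 10)] column 3: given E=6, R=2, carry-in 1, and digits 1,2,4,6,7,8,9 already taken and all letters distinct, E+O≡R (mod 10) forces O=5 ⇒ O=5.

Answer: B=8, C=9, E=6, L=4, M=1, O=5, R=2, S=7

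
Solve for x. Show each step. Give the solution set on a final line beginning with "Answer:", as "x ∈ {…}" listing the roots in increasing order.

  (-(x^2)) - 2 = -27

Step 1. [(-(x^2)) - 2 = -27] 2 comes off first (add 2). So sub: -(x^2) = -25.
Step 2. [-(x^2) = -25] flip signs both sides. So neg: x^2 = 25.
Step 3. [x^2 = 25] √ both sides: 25 ≥ 0 gives two branches. So sqrt: x = 5 or -5.

Answer: x ∈ {-5, 5}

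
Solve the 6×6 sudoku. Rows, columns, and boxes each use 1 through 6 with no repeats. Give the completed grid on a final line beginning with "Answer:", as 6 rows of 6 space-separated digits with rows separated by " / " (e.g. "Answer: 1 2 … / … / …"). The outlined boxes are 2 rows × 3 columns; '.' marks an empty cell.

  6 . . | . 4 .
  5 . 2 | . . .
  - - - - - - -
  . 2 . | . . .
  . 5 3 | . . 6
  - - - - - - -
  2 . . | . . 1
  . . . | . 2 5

Step 1. [r2c6∈{3}] only 3 remains possible at r2c6 ⇒ r2c6=3.
Step 2. [r4c5∈{1}] only 1 remains possible at r4c5, so r4c5=1.
Step 3. [r1c3∈{1}] only 1 remains possible at r1c3. So r1c3=1.
Step 4. [r6c1∈{1,3,4}] r6c1 is the only open cell in col 1 admitting 3 ⇒ r6c1=3.
Step 5. [r3c6∈{4}] nothing but 4 survives at r3c6 ⇒ r3c6=4.
Step 6. [r6c2∈{1,4,6}] r6c2 is the only open cell in row 6 admitting 1, so r6c2=1.
Step 7. [r5c2∈{4,6}] col 2 places 6 nowhere but r5c2. So r5c2=6.
Step 8. [r1c4∈{2,5}] in row 1, 5 fits only at r1c4 ⇒ r1c4=5.
Step 9. [r6c3∈{4}] r6c3's peers cover all but 4. So r6c3=4.
Step 10. [r3c4∈{3}] r3c4's peers cover all but 3 ⇒ r3c4=3.
Step 11. [r2c4∈{1,6}] r2c4 is the only open cell in row 2 admitting 1 ⇒ r2c4=1.
Step 12. [r4c1∈{4}] r4c1 is down to just 4 ⇒ r4c1=4.
Step 13. [r1c6∈{2}] r1c6 has the single candidate 2 ⇒ r1c6=2.
Step 14. [r3c5∈{5}] r3c5's peers cover all but 5 ⇒ r3c5=5.
Step 15. [r3c3∈{6}] r3c3 is down to just 6, so r3c3=6.
Step 16. [r4c4∈{2}] r4c4 is down to just 2 ⇒ r4c4=2.
Step 17. [r2c2∈{4}] r2c2 is down to just 4 ⇒ r2c2=4.
Step 18. [r5c5∈{3}] r5c5's peers cover all but 3, so r5c5=3.
Step 19. [r1c2∈{3}] r1c2 has the single candidate 3, so r1c2=3.
Step 20. [r3c1∈{1}] only 1 remains possible at r3c1 ⇒ r3c1=1.
Step 21. [r5c3∈{5}] r5c3 is down to just 5, so r5c3=5.
Step 22. [r6c4∈{6}] r6c4 is down to just 6. So r6c4=6.
Step 23. [r5c4∈{4}] nothing but 4 survives at r5c4 ⇒ r5c4=4.
Step 24. [r2c5∈{6}] r2c5 is down to just 6 ⇒ r2c5=6.

Answer: 6 3 1 5 4 2 / 5 4 2 1 6 3 / 1 2 6 3 5 4 / 4 5 3 2 1 6 / 2 6 5 4 3 1 / 3 1 4 6 2 5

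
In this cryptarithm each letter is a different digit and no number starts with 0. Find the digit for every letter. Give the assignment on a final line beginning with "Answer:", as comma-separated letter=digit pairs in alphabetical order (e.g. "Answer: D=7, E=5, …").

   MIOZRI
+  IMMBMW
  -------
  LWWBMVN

Step 1. [col 1: I + W ≡ N (mod 10)] I=3 is one option consistent with column 1 (I + W ≡ N (mod 10), carry-in 0) — take it. So I=3.
Step 2. [col 1: I + W ≡ N (mod 10)] column 1 (I + W ≡ N (mod 10), carry-in 0) doesn't pin N yet; pick N=5 and continue. So N=5.
Step 3. [L] the sum has 7 digits but both addends have 6; that extra leading digit L is the final carry, namely 1 ⇒ L=1.
Step 4. [col 1: I + W ≡ N (mod 10)] in column 1 we have I+W≡N with carry-in 0; given I=3, N=5 and digits 1,3,5 already taken and all letters distinct, that pins W to 2 ⇒ W=2.
Step 5. [col 2: R + M ≡ V (mod 10)] several values work for V in column 2 (R + M ≡ V (mod 10), carry-in 0); try V=4 ⇒ V=4.
Step 6. [col 2: R + M ≡ V (mod 10)] R=6 is one option consistent with column 2 (R + M ≡ V (mod 10), carry-in 0) — take it, so R=6.
Step 7. [col 2: R + M ≡ V (mod 10)] in column 2 we have R+M≡V with carry-in 0; given R=6, V=4 and digits 1,2,3,4,5,6 already taken and all letters distinct, that pins M to 8. So M=8.
Step 8. [col 3: Z + B ≡ M (mod 10)] column 3 (Z + B ≡ M (mod 10), carry-in 1) doesn't pin Z yet; pick Z=0 and continue. So Z=0.
Step 9. [col 3: Z + B ≡ M (mod 10)] from column 3 (Z=0, M=8, carry-in 1, digits 0,1,2,3,4,5,6,8 already taken and all letters distinct): B must equal 7, so B=7.
Step 10. [col 4: O + M ≡ B (mod 10)] in column 4 we have O+M≡B with carry-in 0; given M=8, B=7 and digits 0,1,2,3,4,5,6,7,8 already taken and all letters distinct, that pins O to 9. So O=9.

Answer: B=7, I=3, L=1, M=8, N=5, O=9, R=6, V=4, W=2, Z=0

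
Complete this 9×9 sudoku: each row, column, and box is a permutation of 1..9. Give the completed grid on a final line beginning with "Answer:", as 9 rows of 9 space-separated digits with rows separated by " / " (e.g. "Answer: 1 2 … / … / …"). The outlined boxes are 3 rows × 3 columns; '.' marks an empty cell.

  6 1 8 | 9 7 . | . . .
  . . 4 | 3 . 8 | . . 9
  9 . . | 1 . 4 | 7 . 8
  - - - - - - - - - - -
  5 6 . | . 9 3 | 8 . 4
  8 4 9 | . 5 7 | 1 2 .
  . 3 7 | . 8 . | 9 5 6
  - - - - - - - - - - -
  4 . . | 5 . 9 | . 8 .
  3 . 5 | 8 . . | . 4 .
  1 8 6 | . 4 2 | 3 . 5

Step 1. [r7c3∈{2}] only 2 remains possible at r7c3, so r7c3=2.
Step 2. [r8c6∈{1,6}] r8c6 is the only open cell in col 6 admitting 6. So r8c6=6.
Step 3. [r7c2∈{7}] r7c2 is down to just 7, so r7c2=7.
Step 4. [r8c9∈{1,2,7}] row 8 places 7 nowhere but r8c9 ⇒ r8c9=7.
Step 5. [r1c9∈{2,3}] r1c9 is the only open cell in col 9 admitting 2, so r1c9=2.
Step 6. [r6c1∈{2}] r6c1 has the single candidate 2, so r6c1=2.
Step 7. [r3c2∈{2,5}] in row 3, 5 fits only at r3c2 ⇒ r3c2=5.
Step 8. [r3c5∈{2,6}] in row 3, 2 fits only at r3c5, so r3c5=2.
Step 9. [r3c8∈{3,6}] row 3 places 6 nowhere but r3c8, so r3c8=6.
Step 10. [r7c5∈{1,3}] row 7 places 3 nowhere but r7c5 ⇒ r7c5=3.
Step 11. [r1c6∈{5}] only 5 remains possible at r1c6. So r1c6=5.
Step 12. [r4c3∈{1}] r4c3 has the single candidate 1 ⇒ r4c3=1.
Step 13. [r9c4∈{7}] r9c4 is down to just 7, so r9c4=7.
Step 14. [r7c7∈{6}] only 6 remains possible at r7c7 ⇒ r7c7=6.
Step 15. [r8c7∈{2}] nothing but 2 survives at r8c7, so r8c7=2.
Step 16. [r8c5∈{1}] only 1 remains possible at r8c5. So r8c5=1.
Step 17. [r3c3∈{3}] nothing but 3 survives at r3c3 ⇒ r3c3=3.
Step 18. [r8c2∈{9}] only 9 remains possible at r8c2, so r8c2=9.
Step 19. [r1c8∈{3}] r1c8's peers cover all but 3. So r1c8=3.
Step 20. [r4c4∈{2}] nothing but 2 survives at r4c4, so r4c4=2.
Step 21. [r4c8∈{7}] r4c8 is down to just 7. So r4c8=7.
Step 22. [r2c5∈{6}] nothing but 6 survives at r2c5. So r2c5=6.
Step 23. [r2c2∈{2}] r2c2's peers cover all but 2. So r2c2=2.
Step 24. [r7c9∈{1}] r7c9 is down to just 1 ⇒ r7c9=1.
Step 25. [r6c6∈{1}] nothing but 1 survives at r6c6. So r6c6=1.
Step 26. [r2c7∈{5}] r2c7's peers cover all but 5, so r2c7=5.
Step 27. [r2c1∈{7}] r2c1's peers cover all but 7, so r2c1=7.
Step 28. [r9c8∈{9}] nothing but 9 survives at r9c8 ⇒ r9c8=9.
Step 29. [r5c9∈{3}] r5c9 is down to just 3, so r5c9=3.
Step 30. [r6c4∈{4}] r6c4 is down to just 4, so r6c4=4.
Step 31. [r2c8∈{1}] nothing but 1 survives at r2c8, so r2c8=1.
Step 32. [r1c7∈{4}] r1c7 is down to just 4. So r1c7=4.
Step 33. [r5c4∈{6}] nothing but 6 survives at r5c4, so r5c4=6.

Answer: 6 1 8 9 7 5 4 3 2 / 7 2 4 3 6 8 5 1 9 / 9 5 3 1 2 4 7 6 8 / 5 6 1 2 9 3 8 7 4 / 8 4 9 6 5 7 1 2 3 / 2 3 7 4 8 1 9 5 6 / 4 7 2 5 3 9 6 8 1 / 3 9 5 8 1 6 2 4 7 / 1 8 6 7 4 2 3 9 5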